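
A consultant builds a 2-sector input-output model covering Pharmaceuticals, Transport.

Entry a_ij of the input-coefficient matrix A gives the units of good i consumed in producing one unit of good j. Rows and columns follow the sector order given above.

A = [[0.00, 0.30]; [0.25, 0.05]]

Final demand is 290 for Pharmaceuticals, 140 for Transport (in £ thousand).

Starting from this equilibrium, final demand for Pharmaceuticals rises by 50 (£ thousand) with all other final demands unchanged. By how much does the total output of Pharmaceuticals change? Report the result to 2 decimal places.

Δx_1 = 54.29

I − A =
  [   1.00    -0.30]
  [  -0.25     0.95]
det(I−A) = (1.00)(0.95) − (-0.30)(-0.25) = 0.8750
adj(I−A) = [[0.95, 0.30], [0.25, 1.00]]
(I − A)⁻¹ = adj(I−A) / det(I−A) ≈
  [   1.0857     0.3429]
  [   0.2857     1.1429]
Δx = (I − A)⁻¹ Δd with Δd having +50 in the Pharmaceuticals component and 0 elsewhere.
So Δx_1 = L_11 · (+50), where L_11 = adj(I−A)_11 / det(I−A) = 0.95 / 0.8750.
Δx_1 = 0.95 × (+50) / 0.8750 = 47.50 / 0.8750 ≈ 54.29.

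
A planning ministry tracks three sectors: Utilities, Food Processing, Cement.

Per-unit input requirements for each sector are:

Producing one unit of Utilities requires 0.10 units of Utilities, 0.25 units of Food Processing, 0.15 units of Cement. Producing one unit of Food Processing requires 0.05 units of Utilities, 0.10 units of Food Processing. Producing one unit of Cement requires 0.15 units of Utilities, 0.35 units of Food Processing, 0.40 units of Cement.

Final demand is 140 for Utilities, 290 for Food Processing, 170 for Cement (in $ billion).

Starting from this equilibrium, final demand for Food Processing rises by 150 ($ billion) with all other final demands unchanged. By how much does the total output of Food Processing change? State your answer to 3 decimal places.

Δx_F = 170.370

I − A =
  [   0.90    -0.05    -0.15]
  [  -0.25     0.90    -0.35]
  [  -0.15     0.00     0.60]
Cofactors of I−A, C_ij = (−1)^(i+j)·(minor ij) (rows/columns in the sector order above):
  C_11 = (0.90)(0.60) − (-0.35)(0.00) = 0.5400
  C_12 = −[(-0.25)(0.60) − (-0.35)(-0.15)] = 0.2025
  C_13 = (-0.25)(0.00) − (0.90)(-0.15) = 0.1350
  C_21 = −[(-0.05)(0.60) − (-0.15)(0.00)] = 0.0300
  C_22 = (0.90)(0.60) − (-0.15)(-0.15) = 0.5175
  C_23 = −[(0.90)(0.00) − (-0.05)(-0.15)] = 0.0075
  C_31 = (-0.05)(-0.35) − (-0.15)(0.90) = 0.1525
  C_32 = −[(0.90)(-0.35) − (-0.15)(-0.25)] = 0.3525
  C_33 = (0.90)(0.90) − (-0.05)(-0.25) = 0.7975
det(I−A) = Σ_j (I−A)_1j·C_1j = (0.90)(0.5400) + (-0.05)(0.2025) + (-0.15)(0.1350) = 0.455625
adj(I−A) = Cᵀ =
  [ 0.5400   0.0300   0.1525]
  [ 0.2025   0.5175   0.3525]
  [ 0.1350   0.0075   0.7975]
(I − A)⁻¹ = adj(I−A) / det(I−A) ≈
  [   1.1852     0.0658     0.3347]
  [   0.4444     1.1358     0.7737]
  [   0.2963     0.0165     1.7503]
Δx = (I − A)⁻¹ Δd with Δd having +150 in the Food Processing component and 0 elsewhere.
So Δx_F = L_FF · (+150), where L_FF = adj(I−A)_FF / det(I−A) = 0.5175 / 0.455625.
Δx_F = 0.5175 × (+150) / 0.455625 = 77.625 / 0.455625 ≈ 170.370.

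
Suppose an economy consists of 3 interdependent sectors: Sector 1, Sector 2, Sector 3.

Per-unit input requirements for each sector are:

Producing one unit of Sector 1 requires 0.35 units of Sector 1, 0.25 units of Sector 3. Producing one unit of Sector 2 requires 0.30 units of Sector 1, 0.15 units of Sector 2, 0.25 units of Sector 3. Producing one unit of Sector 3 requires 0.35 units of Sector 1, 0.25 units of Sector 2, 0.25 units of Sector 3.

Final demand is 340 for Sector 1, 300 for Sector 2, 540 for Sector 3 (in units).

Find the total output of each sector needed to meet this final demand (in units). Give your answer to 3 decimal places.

I − A =
  [   0.65    -0.30    -0.35]
  [   0.00     0.85    -0.25]
  [  -0.25    -0.25     0.75]
Cofactors of I−A, C_ij = (−1)^(i+j)·(minor ij) (rows/columns in the sector order above):
  C_11 = (0.85)(0.75) − (-0.25)(-0.25) = 0.5750
  C_12 = −[(0.00)(0.75) − (-0.25)(-0.25)] = 0.0625
  C_13 = (0.00)(-0.25) − (0.85)(-0.25) = 0.2125
  C_21 = −[(-0.30)(0.75) − (-0.35)(-0.25)] = 0.3125
  C_22 = (0.65)(0.75) − (-0.35)(-0.25) = 0.4000
  C_23 = −[(0.65)(-0.25) − (-0.30)(-0.25)] = 0.2375
  C_31 = (-0.30)(-0.25) − (-0.35)(0.85) = 0.3725
  C_32 = −[(0.65)(-0.25) − (-0.35)(0.00)] = 0.1625
  C_33 = (0.65)(0.85) − (-0.30)(0.00) = 0.5525
det(I−A) = Σ_j (I−A)_1j·C_1j = (0.65)(0.5750) + (-0.30)(0.0625) + (-0.35)(0.2125) = 0.280625
adj(I−A) = Cᵀ =
  [ 0.5750   0.3125   0.3725]
  [ 0.0625   0.4000   0.1625]
  [ 0.2125   0.2375   0.5525]
(I − A)⁻¹ = adj(I−A) / det(I−A) ≈
  [   2.0490     1.1136     1.3274]
  [   0.2227     1.4254     0.5791]
  [   0.7572     0.8463     1.9688]
x = (I − A)⁻¹ d = adj(I−A)·d / det(I−A), with det(I−A) = 0.280625:
  x_1 = (0.5750·340 + 0.3125·300 + 0.3725·540) / 0.280625 = 490.40 / 0.280625 ≈ 1747.528
  x_2 = (0.0625·340 + 0.4000·300 + 0.1625·540) / 0.280625 = 229.00 / 0.280625 ≈ 816.036
  x_3 = (0.2125·340 + 0.2375·300 + 0.5525·540) / 0.280625 = 441.85 / 0.280625 ≈ 1574.521

x_1 = 1747.528, x_2 = 816.036, x_3 = 1574.521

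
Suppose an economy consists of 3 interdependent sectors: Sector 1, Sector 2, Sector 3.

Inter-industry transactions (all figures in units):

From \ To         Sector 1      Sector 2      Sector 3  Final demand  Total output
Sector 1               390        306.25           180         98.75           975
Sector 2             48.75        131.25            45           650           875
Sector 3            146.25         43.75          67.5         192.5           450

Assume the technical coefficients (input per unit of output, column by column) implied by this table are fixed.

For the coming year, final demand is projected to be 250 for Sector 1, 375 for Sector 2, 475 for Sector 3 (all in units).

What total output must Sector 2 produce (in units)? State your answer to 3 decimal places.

Technical coefficients a_ij = z_ij / X_j:
  a_11 = 390/975 = 0.40, a_21 = 48.75/975 = 0.05, a_31 = 146.25/975 = 0.15
  a_12 = 306.25/875 = 0.35, a_22 = 131.25/875 = 0.15, a_32 = 43.75/875 = 0.05
  a_13 = 180/450 = 0.40, a_23 = 45/450 = 0.10, a_33 = 67.5/450 = 0.15
I − A =
  [   0.60    -0.35    -0.40]
  [  -0.05     0.85    -0.10]
  [  -0.15    -0.05     0.85]
Cofactors of I−A, C_ij = (−1)^(i+j)·(minor ij) (rows/columns in the sector order above):
  C_11 = (0.85)(0.85) − (-0.10)(-0.05) = 0.7175
  C_12 = −[(-0.05)(0.85) − (-0.10)(-0.15)] = 0.0575
  C_13 = (-0.05)(-0.05) − (0.85)(-0.15) = 0.1300
  C_21 = −[(-0.35)(0.85) − (-0.40)(-0.05)] = 0.3175
  C_22 = (0.60)(0.85) − (-0.40)(-0.15) = 0.4500
  C_23 = −[(0.60)(-0.05) − (-0.35)(-0.15)] = 0.0825
  C_31 = (-0.35)(-0.10) − (-0.40)(0.85) = 0.3750
  C_32 = −[(0.60)(-0.10) − (-0.40)(-0.05)] = 0.0800
  C_33 = (0.60)(0.85) − (-0.35)(-0.05) = 0.4925
det(I−A) = Σ_j (I−A)_1j·C_1j = (0.60)(0.7175) + (-0.35)(0.0575) + (-0.40)(0.1300) = 0.358375
adj(I−A) = Cᵀ =
  [ 0.7175   0.3175   0.3750]
  [ 0.0575   0.4500   0.0800]
  [ 0.1300   0.0825   0.4925]
(I − A)⁻¹ = adj(I−A) / det(I−A) ≈
  [   2.0021     0.8859     1.0464]
  [   0.1604     1.2557     0.2232]
  [   0.3627     0.2302     1.3743]
x = (I − A)⁻¹ d = adj(I−A)·d / det(I−A), with det(I−A) = 0.358375:
  x_1 = (0.7175·250 + 0.3175·375 + 0.3750·475) / 0.358375 = 476.5625 / 0.358375 ≈ 1329.787
  x_2 = (0.0575·250 + 0.4500·375 + 0.0800·475) / 0.358375 = 221.125 / 0.358375 ≈ 617.021
  x_3 = (0.1300·250 + 0.0825·375 + 0.4925·475) / 0.358375 = 297.375 / 0.358375 ≈ 829.787

x_2 = 617.021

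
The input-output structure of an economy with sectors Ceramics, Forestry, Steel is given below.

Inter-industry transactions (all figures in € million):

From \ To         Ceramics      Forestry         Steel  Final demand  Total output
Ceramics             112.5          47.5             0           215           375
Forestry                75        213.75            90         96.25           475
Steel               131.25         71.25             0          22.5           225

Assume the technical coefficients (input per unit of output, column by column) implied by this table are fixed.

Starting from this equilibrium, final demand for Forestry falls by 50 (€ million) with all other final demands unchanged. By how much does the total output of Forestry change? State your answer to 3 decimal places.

Δx_F = -113.269

Technical coefficients a_ij = z_ij / X_j:
  a_CC = 112.5/375 = 0.30, a_FC = 75/375 = 0.20, a_SC = 131.25/375 = 0.35
  a_CF = 47.5/475 = 0.10, a_FF = 213.75/475 = 0.45, a_SF = 71.25/475 = 0.15
  a_CS = 0/225 = 0.00, a_FS = 90/225 = 0.40, a_SS = 0/225 = 0.00
I − A =
  [   0.70    -0.10     0.00]
  [  -0.20     0.55    -0.40]
  [  -0.35    -0.15     1.00]
Cofactors of I−A, C_ij = (−1)^(i+j)·(minor ij) (rows/columns in the sector order above):
  C_11 = (0.55)(1.00) − (-0.40)(-0.15) = 0.4900
  C_12 = −[(-0.20)(1.00) − (-0.40)(-0.35)] = 0.3400
  C_13 = (-0.20)(-0.15) − (0.55)(-0.35) = 0.2225
  C_21 = −[(-0.10)(1.00) − (0.00)(-0.15)] = 0.1000
  C_22 = (0.70)(1.00) − (0.00)(-0.35) = 0.7000
  C_23 = −[(0.70)(-0.15) − (-0.10)(-0.35)] = 0.1400
  C_31 = (-0.10)(-0.40) − (0.00)(0.55) = 0.0400
  C_32 = −[(0.70)(-0.40) − (0.00)(-0.20)] = 0.2800
  C_33 = (0.70)(0.55) − (-0.10)(-0.20) = 0.3650
det(I−A) = Σ_j (I−A)_1j·C_1j = (0.70)(0.4900) + (-0.10)(0.3400) + (0.00)(0.2225) = 0.3090
adj(I−A) = Cᵀ =
  [ 0.4900   0.1000   0.0400]
  [ 0.3400   0.7000   0.2800]
  [ 0.2225   0.1400   0.3650]
(I − A)⁻¹ = adj(I−A) / det(I−A) ≈
  [   1.5858     0.3236     0.1294]
  [   1.1003     2.2654     0.9061]
  [   0.7201     0.4531     1.1812]
Δx = (I − A)⁻¹ Δd with Δd having -50 in the Forestry component and 0 elsewhere.
So Δx_F = L_FF · (-50), where L_FF = adj(I−A)_FF / det(I−A) = 0.7000 / 0.3090.
Δx_F = 0.7000 × (-50) / 0.3090 = -35.00 / 0.3090 ≈ -113.269.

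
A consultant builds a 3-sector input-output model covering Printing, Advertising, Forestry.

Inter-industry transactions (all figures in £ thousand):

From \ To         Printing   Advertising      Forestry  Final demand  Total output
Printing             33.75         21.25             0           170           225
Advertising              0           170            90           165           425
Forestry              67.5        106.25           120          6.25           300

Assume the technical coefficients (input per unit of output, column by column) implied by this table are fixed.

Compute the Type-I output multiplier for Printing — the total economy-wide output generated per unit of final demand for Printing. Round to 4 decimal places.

m_1 = 2.3344

Technical coefficients a_ij = z_ij / X_j:
  a_11 = 33.75/225 = 0.15, a_21 = 0/225 = 0.00, a_31 = 67.5/225 = 0.30
  a_12 = 21.25/425 = 0.05, a_22 = 170/425 = 0.40, a_32 = 106.25/425 = 0.25
  a_13 = 0/300 = 0.00, a_23 = 90/300 = 0.30, a_33 = 120/300 = 0.40
I − A =
  [   0.85    -0.05     0.00]
  [   0.00     0.60    -0.30]
  [  -0.30    -0.25     0.60]
Cofactors of I−A, C_ij = (−1)^(i+j)·(minor ij) (rows/columns in the sector order above):
  C_11 = (0.60)(0.60) − (-0.30)(-0.25) = 0.2850
  C_12 = −[(0.00)(0.60) − (-0.30)(-0.30)] = 0.0900
  C_13 = (0.00)(-0.25) − (0.60)(-0.30) = 0.1800
  C_21 = −[(-0.05)(0.60) − (0.00)(-0.25)] = 0.0300
  C_22 = (0.85)(0.60) − (0.00)(-0.30) = 0.5100
  C_23 = −[(0.85)(-0.25) − (-0.05)(-0.30)] = 0.2275
  C_31 = (-0.05)(-0.30) − (0.00)(0.60) = 0.0150
  C_32 = −[(0.85)(-0.30) − (0.00)(0.00)] = 0.2550
  C_33 = (0.85)(0.60) − (-0.05)(0.00) = 0.5100
det(I−A) = Σ_j (I−A)_1j·C_1j = (0.85)(0.2850) + (-0.05)(0.0900) + (0.00)(0.1800) = 0.23775
adj(I−A) = Cᵀ =
  [ 0.2850   0.0300   0.0150]
  [ 0.0900   0.5100   0.2550]
  [ 0.1800   0.2275   0.5100]
(I − A)⁻¹ = adj(I−A) / det(I−A) ≈
  [   1.19874     0.12618     0.06309]
  [   0.37855     2.14511     1.07256]
  [   0.75710     0.95689     2.14511]
The output multiplier for sector j is the column-j sum of the Leontief inverse (I − A)⁻¹ = adj(I−A) / det(I−A).
Column 1 of adj(I−A): (0.2850, 0.0900, 0.1800); det(I−A) = 0.23775.
m_1 = (0.2850 + 0.0900 + 0.1800) / 0.23775 = 0.555 / 0.23775 ≈ 2.3344.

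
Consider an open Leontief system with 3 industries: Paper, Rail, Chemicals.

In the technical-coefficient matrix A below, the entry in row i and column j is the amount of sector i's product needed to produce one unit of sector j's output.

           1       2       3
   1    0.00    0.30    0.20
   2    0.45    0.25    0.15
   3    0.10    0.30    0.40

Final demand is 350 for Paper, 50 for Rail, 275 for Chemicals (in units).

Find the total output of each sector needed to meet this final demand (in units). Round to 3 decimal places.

I − A =
  [   1.00    -0.30    -0.20]
  [  -0.45     0.75    -0.15]
  [  -0.10    -0.30     0.60]
Cofactors of I−A, C_ij = (−1)^(i+j)·(minor ij) (rows/columns in the sector order above):
  C_11 = (0.75)(0.60) − (-0.15)(-0.30) = 0.4050
  C_12 = −[(-0.45)(0.60) − (-0.15)(-0.10)] = 0.2850
  C_13 = (-0.45)(-0.30) − (0.75)(-0.10) = 0.2100
  C_21 = −[(-0.30)(0.60) − (-0.20)(-0.30)] = 0.2400
  C_22 = (1.00)(0.60) − (-0.20)(-0.10) = 0.5800
  C_23 = −[(1.00)(-0.30) − (-0.30)(-0.10)] = 0.3300
  C_31 = (-0.30)(-0.15) − (-0.20)(0.75) = 0.1950
  C_32 = −[(1.00)(-0.15) − (-0.20)(-0.45)] = 0.2400
  C_33 = (1.00)(0.75) − (-0.30)(-0.45) = 0.6150
det(I−A) = Σ_j (I−A)_1j·C_1j = (1.00)(0.4050) + (-0.30)(0.2850) + (-0.20)(0.2100) = 0.2775
adj(I−A) = Cᵀ =
  [ 0.4050   0.2400   0.1950]
  [ 0.2850   0.5800   0.2400]
  [ 0.2100   0.3300   0.6150]
(I − A)⁻¹ = adj(I−A) / det(I−A) ≈
  [   1.4595     0.8649     0.7027]
  [   1.0270     2.0901     0.8649]
  [   0.7568     1.1892     2.2162]
x = (I − A)⁻¹ d = adj(I−A)·d / det(I−A), with det(I−A) = 0.2775:
  x_1 = (0.4050·350 + 0.2400·50 + 0.1950·275) / 0.2775 = 207.375 / 0.2775 ≈ 747.297
  x_2 = (0.2850·350 + 0.5800·50 + 0.2400·275) / 0.2775 = 194.75 / 0.2775 ≈ 701.802
  x_3 = (0.2100·350 + 0.3300·50 + 0.6150·275) / 0.2775 = 259.125 / 0.2775 ≈ 933.784

x_1 = 747.297, x_2 = 701.802, x_3 = 933.784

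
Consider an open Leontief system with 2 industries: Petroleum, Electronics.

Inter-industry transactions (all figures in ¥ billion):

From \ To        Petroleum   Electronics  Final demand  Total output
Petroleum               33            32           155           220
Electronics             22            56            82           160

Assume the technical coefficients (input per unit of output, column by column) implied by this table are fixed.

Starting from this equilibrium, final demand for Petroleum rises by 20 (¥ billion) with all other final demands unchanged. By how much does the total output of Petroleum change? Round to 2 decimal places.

Δx_P = 24.41

Technical coefficients a_ij = z_ij / X_j:
  a_PP = 33/220 = 0.15, a_EP = 22/220 = 0.10
  a_PE = 32/160 = 0.20, a_EE = 56/160 = 0.35
I − A =
  [   0.85    -0.20]
  [  -0.10     0.65]
det(I−A) = (0.85)(0.65) − (-0.20)(-0.10) = 0.5325
adj(I−A) = [[0.65, 0.20], [0.10, 0.85]]
(I − A)⁻¹ = adj(I−A) / det(I−A) ≈
  [   1.2207     0.3756]
  [   0.1878     1.5962]
Δx = (I − A)⁻¹ Δd with Δd having +20 in the Petroleum component and 0 elsewhere.
So Δx_P = L_PP · (+20), where L_PP = adj(I−A)_PP / det(I−A) = 0.65 / 0.5325.
Δx_P = 0.65 × (+20) / 0.5325 = 13.00 / 0.5325 ≈ 24.41.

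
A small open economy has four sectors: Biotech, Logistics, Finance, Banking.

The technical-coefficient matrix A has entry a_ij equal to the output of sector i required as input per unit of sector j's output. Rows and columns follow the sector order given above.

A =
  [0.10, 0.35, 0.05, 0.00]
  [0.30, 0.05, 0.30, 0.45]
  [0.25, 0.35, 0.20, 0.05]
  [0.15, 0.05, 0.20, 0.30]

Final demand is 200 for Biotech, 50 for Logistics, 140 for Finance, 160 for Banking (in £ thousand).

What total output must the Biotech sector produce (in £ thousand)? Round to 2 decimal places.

x_1 = 544.97

I − A =
  [   0.90    -0.35    -0.05     0.00]
  [  -0.30     0.95    -0.30    -0.45]
  [  -0.25    -0.35     0.80    -0.05]
  [  -0.15    -0.05    -0.20     0.70]
Compute the cofactors C_ij = (−1)^(i+j)·(3×3 minor ij) of I−A; the adjugate is their transpose:
adj(I−A) = Cᵀ =
  [ 0.398750   0.204875   0.137125   0.141500]
  [ 0.296250   0.485875   0.283875   0.332625]
  [ 0.265625   0.286625   0.481125   0.218625]
  [ 0.182500   0.160500   0.187125   0.462125]
det(I−A) = Σ_j (I−A)_1j·C_1j = (0.90)(0.398750) + (-0.35)(0.296250) + (-0.05)(0.265625) + (0.00)(0.182500) = 0.24190625
(I − A)⁻¹ = adj(I−A) / det(I−A) ≈
  [   1.6484     0.8469     0.5669     0.5849]
  [   1.2246     2.0085     1.1735     1.3750]
  [   1.0980     1.1849     1.9889     0.9038]
  [   0.7544     0.6635     0.7735     1.9103]
x = (I − A)⁻¹ d = adj(I−A)·d / det(I−A), with det(I−A) = 0.24190625:
  x_1 = (0.398750·200 + 0.204875·50 + 0.137125·140 + 0.141500·160) / 0.24190625 = 131.83125 / 0.24190625 ≈ 544.97
  x_2 = (0.296250·200 + 0.485875·50 + 0.283875·140 + 0.332625·160) / 0.24190625 = 176.50625 / 0.24190625 ≈ 729.65
  x_3 = (0.265625·200 + 0.286625·50 + 0.481125·140 + 0.218625·160) / 0.24190625 = 169.79375 / 0.24190625 ≈ 701.90
  x_4 = (0.182500·200 + 0.160500·50 + 0.187125·140 + 0.462125·160) / 0.24190625 = 144.6625 / 0.24190625 ≈ 598.01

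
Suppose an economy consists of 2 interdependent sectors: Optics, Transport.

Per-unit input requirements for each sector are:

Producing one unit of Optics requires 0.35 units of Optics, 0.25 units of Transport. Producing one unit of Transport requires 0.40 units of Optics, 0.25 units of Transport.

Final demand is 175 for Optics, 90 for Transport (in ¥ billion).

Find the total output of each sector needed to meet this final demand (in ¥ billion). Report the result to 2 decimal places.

I − A =
  [   0.65    -0.40]
  [  -0.25     0.75]
det(I−A) = (0.65)(0.75) − (-0.40)(-0.25) = 0.3875
adj(I−A) = [[0.75, 0.40], [0.25, 0.65]]
(I − A)⁻¹ = adj(I−A) / det(I−A) ≈
  [   1.9355     1.0323]
  [   0.6452     1.6774]
x = (I − A)⁻¹ d = adj(I−A)·d / det(I−A), with det(I−A) = 0.3875:
  x_O = (0.75·175 + 0.40·90) / 0.3875 = 167.25 / 0.3875 ≈ 431.61
  x_T = (0.25·175 + 0.65·90) / 0.3875 = 102.25 / 0.3875 ≈ 263.87

x_O = 431.61, x_T = 263.87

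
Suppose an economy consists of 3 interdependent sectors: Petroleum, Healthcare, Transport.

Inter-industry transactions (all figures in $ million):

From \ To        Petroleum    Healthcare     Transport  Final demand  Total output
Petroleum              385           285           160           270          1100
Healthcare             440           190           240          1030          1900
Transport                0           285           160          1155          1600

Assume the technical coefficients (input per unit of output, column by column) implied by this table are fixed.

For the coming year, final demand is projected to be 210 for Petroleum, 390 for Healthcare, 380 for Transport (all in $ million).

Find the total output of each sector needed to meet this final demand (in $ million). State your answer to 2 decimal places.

x_1 = 590.04, x_2 = 787.83, x_3 = 553.53

Technical coefficients a_ij = z_ij / X_j:
  a_11 = 385/1100 = 0.35, a_21 = 440/1100 = 0.40, a_31 = 0/1100 = 0.00
  a_12 = 285/1900 = 0.15, a_22 = 190/1900 = 0.10, a_32 = 285/1900 = 0.15
  a_13 = 160/1600 = 0.10, a_23 = 240/1600 = 0.15, a_33 = 160/1600 = 0.10
I − A =
  [   0.65    -0.15    -0.10]
  [  -0.40     0.90    -0.15]
  [   0.00    -0.15     0.90]
Cofactors of I−A, C_ij = (−1)^(i+j)·(minor ij) (rows/columns in the sector order above):
  C_11 = (0.90)(0.90) − (-0.15)(-0.15) = 0.7875
  C_12 = −[(-0.40)(0.90) − (-0.15)(0.00)] = 0.3600
  C_13 = (-0.40)(-0.15) − (0.90)(0.00) = 0.0600
  C_21 = −[(-0.15)(0.90) − (-0.10)(-0.15)] = 0.1500
  C_22 = (0.65)(0.90) − (-0.10)(0.00) = 0.5850
  C_23 = −[(0.65)(-0.15) − (-0.15)(0.00)] = 0.0975
  C_31 = (-0.15)(-0.15) − (-0.10)(0.90) = 0.1125
  C_32 = −[(0.65)(-0.15) − (-0.10)(-0.40)] = 0.1375
  C_33 = (0.65)(0.90) − (-0.15)(-0.40) = 0.5250
det(I−A) = Σ_j (I−A)_1j·C_1j = (0.65)(0.7875) + (-0.15)(0.3600) + (-0.10)(0.0600) = 0.451875
adj(I−A) = Cᵀ =
  [ 0.7875   0.1500   0.1125]
  [ 0.3600   0.5850   0.1375]
  [ 0.0600   0.0975   0.5250]
(I − A)⁻¹ = adj(I−A) / det(I−A) ≈
  [   1.7427     0.3320     0.2490]
  [   0.7967     1.2946     0.3043]
  [   0.1328     0.2158     1.1618]
x = (I − A)⁻¹ d = adj(I−A)·d / det(I−A), with det(I−A) = 0.451875:
  x_1 = (0.7875·210 + 0.1500·390 + 0.1125·380) / 0.451875 = 266.625 / 0.451875 ≈ 590.04
  x_2 = (0.3600·210 + 0.5850·390 + 0.1375·380) / 0.451875 = 356.00 / 0.451875 ≈ 787.83
  x_3 = (0.0600·210 + 0.0975·390 + 0.5250·380) / 0.451875 = 250.125 / 0.451875 ≈ 553.53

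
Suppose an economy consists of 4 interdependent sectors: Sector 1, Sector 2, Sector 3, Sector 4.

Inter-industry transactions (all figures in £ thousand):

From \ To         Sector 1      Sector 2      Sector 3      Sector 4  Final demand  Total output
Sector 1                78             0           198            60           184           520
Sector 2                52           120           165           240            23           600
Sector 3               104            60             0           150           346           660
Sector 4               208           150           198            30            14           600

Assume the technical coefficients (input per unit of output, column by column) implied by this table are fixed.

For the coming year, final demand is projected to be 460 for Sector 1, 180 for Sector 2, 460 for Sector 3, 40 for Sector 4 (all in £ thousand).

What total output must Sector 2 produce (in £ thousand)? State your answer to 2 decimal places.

Technical coefficients a_ij = z_ij / X_j:
  a_11 = 78/520 = 0.15, a_21 = 52/520 = 0.10, a_31 = 104/520 = 0.20, a_41 = 208/520 = 0.40
  a_12 = 0/600 = 0.00, a_22 = 120/600 = 0.20, a_32 = 60/600 = 0.10, a_42 = 150/600 = 0.25
  a_13 = 198/660 = 0.30, a_23 = 165/660 = 0.25, a_33 = 0/660 = 0.00, a_43 = 198/660 = 0.30
  a_14 = 60/600 = 0.10, a_24 = 240/600 = 0.40, a_34 = 150/600 = 0.25, a_44 = 30/600 = 0.05
I − A =
  [   0.85     0.00    -0.30    -0.10]
  [  -0.10     0.80    -0.25    -0.40]
  [  -0.20    -0.10     1.00    -0.25]
  [  -0.40    -0.25    -0.30     0.95]
Compute the cofactors C_ij = (−1)^(i+j)·(3×3 minor ij) of I−A; the adjugate is their transpose:
adj(I−A) = Cᵀ =
  [ 0.548625   0.075250   0.228250   0.149500]
  [ 0.344000   0.610750   0.373375   0.391625]
  [ 0.243750   0.134875   0.526500   0.221000]
  [ 0.398500   0.235000   0.360625   0.607750]
det(I−A) = Σ_j (I−A)_1j·C_1j = (0.85)(0.548625) + (0.00)(0.344000) + (-0.30)(0.243750) + (-0.10)(0.398500) = 0.35335625
(I − A)⁻¹ = adj(I−A) / det(I−A) ≈
  [   1.5526     0.2130     0.6459     0.4231]
  [   0.9735     1.7284     1.0567     1.1083]
  [   0.6898     0.3817     1.4900     0.6254]
  [   1.1278     0.6651     1.0206     1.7199]
x = (I − A)⁻¹ d = adj(I−A)·d / det(I−A), with det(I−A) = 0.35335625:
  x_1 = (0.548625·460 + 0.075250·180 + 0.228250·460 + 0.149500·40) / 0.35335625 = 376.8875 / 0.35335625 ≈ 1066.59
  x_2 = (0.344000·460 + 0.610750·180 + 0.373375·460 + 0.391625·40) / 0.35335625 = 455.5925 / 0.35335625 ≈ 1289.33
  x_3 = (0.243750·460 + 0.134875·180 + 0.526500·460 + 0.221000·40) / 0.35335625 = 387.4325 / 0.35335625 ≈ 1096.44
  x_4 = (0.398500·460 + 0.235000·180 + 0.360625·460 + 0.607750·40) / 0.35335625 = 415.8075 / 0.35335625 ≈ 1176.74

x_2 = 1289.33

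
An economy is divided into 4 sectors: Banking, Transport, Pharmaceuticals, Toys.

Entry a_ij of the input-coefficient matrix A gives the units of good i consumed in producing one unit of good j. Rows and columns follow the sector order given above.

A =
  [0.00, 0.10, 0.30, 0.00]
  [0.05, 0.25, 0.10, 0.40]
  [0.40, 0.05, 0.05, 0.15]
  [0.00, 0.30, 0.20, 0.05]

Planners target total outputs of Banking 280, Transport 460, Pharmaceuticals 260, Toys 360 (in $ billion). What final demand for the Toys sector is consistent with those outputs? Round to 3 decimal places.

I − A =
  [   1.00    -0.10    -0.30     0.00]
  [  -0.05     0.75    -0.10    -0.40]
  [  -0.40    -0.05     0.95    -0.15]
  [   0.00    -0.30    -0.20     0.95]
d = (I − A) x:
  d_1 = (+1.00)·280 + (-0.10)·460 + (-0.30)·260 + (+0.00)·360 = 156.000
  d_2 = (-0.05)·280 + (+0.75)·460 + (-0.10)·260 + (-0.40)·360 = 161.000
  d_3 = (-0.40)·280 + (-0.05)·460 + (+0.95)·260 + (-0.15)·360 = 58.000
  d_4 = (+0.00)·280 + (-0.30)·460 + (-0.20)·260 + (+0.95)·360 = 152.000

d_4 = 152.000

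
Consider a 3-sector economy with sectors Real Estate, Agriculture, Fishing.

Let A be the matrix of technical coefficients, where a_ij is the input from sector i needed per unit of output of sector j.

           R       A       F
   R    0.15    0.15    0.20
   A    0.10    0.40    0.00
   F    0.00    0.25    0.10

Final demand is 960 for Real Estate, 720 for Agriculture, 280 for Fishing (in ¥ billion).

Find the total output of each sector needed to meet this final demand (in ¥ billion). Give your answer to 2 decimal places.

I − A =
  [   0.85    -0.15    -0.20]
  [  -0.10     0.60     0.00]
  [   0.00    -0.25     0.90]
Cofactors of I−A, C_ij = (−1)^(i+j)·(minor ij) (rows/columns in the sector order above):
  C_11 = (0.60)(0.90) − (0.00)(-0.25) = 0.5400
  C_12 = −[(-0.10)(0.90) − (0.00)(0.00)] = 0.0900
  C_13 = (-0.10)(-0.25) − (0.60)(0.00) = 0.0250
  C_21 = −[(-0.15)(0.90) − (-0.20)(-0.25)] = 0.1850
  C_22 = (0.85)(0.90) − (-0.20)(0.00) = 0.7650
  C_23 = −[(0.85)(-0.25) − (-0.15)(0.00)] = 0.2125
  C_31 = (-0.15)(0.00) − (-0.20)(0.60) = 0.1200
  C_32 = −[(0.85)(0.00) − (-0.20)(-0.10)] = 0.0200
  C_33 = (0.85)(0.60) − (-0.15)(-0.10) = 0.4950
det(I−A) = Σ_j (I−A)_1j·C_1j = (0.85)(0.5400) + (-0.15)(0.0900) + (-0.20)(0.0250) = 0.4405
adj(I−A) = Cᵀ =
  [ 0.5400   0.1850   0.1200]
  [ 0.0900   0.7650   0.0200]
  [ 0.0250   0.2125   0.4950]
(I − A)⁻¹ = adj(I−A) / det(I−A) ≈
  [   1.2259     0.4200     0.2724]
  [   0.2043     1.7367     0.0454]
  [   0.0568     0.4824     1.1237]
x = (I − A)⁻¹ d = adj(I−A)·d / det(I−A), with det(I−A) = 0.4405:
  x_R = (0.5400·960 + 0.1850·720 + 0.1200·280) / 0.4405 = 685.20 / 0.4405 ≈ 1555.51
  x_A = (0.0900·960 + 0.7650·720 + 0.0200·280) / 0.4405 = 642.80 / 0.4405 ≈ 1459.25
  x_F = (0.0250·960 + 0.2125·720 + 0.4950·280) / 0.4405 = 315.60 / 0.4405 ≈ 716.46

x_R = 1555.51, x_A = 1459.25, x_F = 716.46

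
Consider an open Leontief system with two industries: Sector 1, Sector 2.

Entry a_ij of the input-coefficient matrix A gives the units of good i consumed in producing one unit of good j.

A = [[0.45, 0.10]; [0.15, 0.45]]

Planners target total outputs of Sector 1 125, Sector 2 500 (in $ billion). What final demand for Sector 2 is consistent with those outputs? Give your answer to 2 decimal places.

I − A =
  [   0.55    -0.10]
  [  -0.15     0.55]
d = (I − A) x:
  d_1 = (+0.55)·125 + (-0.10)·500 = 18.75
  d_2 = (-0.15)·125 + (+0.55)·500 = 256.25

d_2 = 256.25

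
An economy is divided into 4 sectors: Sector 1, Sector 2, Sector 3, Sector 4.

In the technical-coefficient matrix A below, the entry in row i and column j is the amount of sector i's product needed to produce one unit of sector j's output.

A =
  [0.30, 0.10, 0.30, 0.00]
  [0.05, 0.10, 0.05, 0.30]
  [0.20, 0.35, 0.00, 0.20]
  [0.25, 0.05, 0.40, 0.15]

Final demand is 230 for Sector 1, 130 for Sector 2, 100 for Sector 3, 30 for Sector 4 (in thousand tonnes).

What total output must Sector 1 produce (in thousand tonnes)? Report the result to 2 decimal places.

I − A =
  [   0.70    -0.10    -0.30     0.00]
  [  -0.05     0.90    -0.05    -0.30]
  [  -0.20    -0.35     1.00    -0.20]
  [  -0.25    -0.05    -0.40     0.85]
Compute the cofactors C_ij = (−1)^(i+j)·(3×3 minor ij) of I−A; the adjugate is their transpose:
adj(I−A) = Cᵀ =
  [ 0.620625   0.169250   0.241250   0.116500]
  [ 0.148500   0.473000   0.149000   0.202000]
  [ 0.236625   0.237250   0.513250   0.204500]
  [ 0.302625   0.189250   0.321250   0.552500]
det(I−A) = Σ_j (I−A)_1j·C_1j = (0.70)(0.620625) + (-0.10)(0.148500) + (-0.30)(0.236625) + (0.00)(0.302625) = 0.3486
(I − A)⁻¹ = adj(I−A) / det(I−A) ≈
  [   1.7803     0.4855     0.6921     0.3342]
  [   0.4260     1.3569     0.4274     0.5795]
  [   0.6788     0.6806     1.4723     0.5866]
  [   0.8681     0.5429     0.9215     1.5849]
x = (I − A)⁻¹ d = adj(I−A)·d / det(I−A), with det(I−A) = 0.3486:
  x_1 = (0.620625·230 + 0.169250·130 + 0.241250·100 + 0.116500·30) / 0.3486 = 192.36625 / 0.3486 ≈ 551.83
  x_2 = (0.148500·230 + 0.473000·130 + 0.149000·100 + 0.202000·30) / 0.3486 = 116.605 / 0.3486 ≈ 334.50
  x_3 = (0.236625·230 + 0.237250·130 + 0.513250·100 + 0.204500·30) / 0.3486 = 142.72625 / 0.3486 ≈ 409.43
  x_4 = (0.302625·230 + 0.189250·130 + 0.321250·100 + 0.552500·30) / 0.3486 = 142.90625 / 0.3486 ≈ 409.94

x_1 = 551.83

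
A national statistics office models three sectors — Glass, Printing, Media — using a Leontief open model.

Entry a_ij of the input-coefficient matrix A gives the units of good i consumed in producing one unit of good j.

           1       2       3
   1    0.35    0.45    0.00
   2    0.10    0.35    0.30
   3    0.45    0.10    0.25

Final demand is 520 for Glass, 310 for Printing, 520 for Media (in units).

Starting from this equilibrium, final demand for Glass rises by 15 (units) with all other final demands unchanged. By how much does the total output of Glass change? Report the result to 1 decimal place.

Δx_1 = 33.8

I − A =
  [   0.65    -0.45     0.00]
  [  -0.10     0.65    -0.30]
  [  -0.45    -0.10     0.75]
Cofactors of I−A, C_ij = (−1)^(i+j)·(minor ij) (rows/columns in the sector order above):
  C_11 = (0.65)(0.75) − (-0.30)(-0.10) = 0.4575
  C_12 = −[(-0.10)(0.75) − (-0.30)(-0.45)] = 0.2100
  C_13 = (-0.10)(-0.10) − (0.65)(-0.45) = 0.3025
  C_21 = −[(-0.45)(0.75) − (0.00)(-0.10)] = 0.3375
  C_22 = (0.65)(0.75) − (0.00)(-0.45) = 0.4875
  C_23 = −[(0.65)(-0.10) − (-0.45)(-0.45)] = 0.2675
  C_31 = (-0.45)(-0.30) − (0.00)(0.65) = 0.1350
  C_32 = −[(0.65)(-0.30) − (0.00)(-0.10)] = 0.1950
  C_33 = (0.65)(0.65) − (-0.45)(-0.10) = 0.3775
det(I−A) = Σ_j (I−A)_1j·C_1j = (0.65)(0.4575) + (-0.45)(0.2100) + (0.00)(0.3025) = 0.202875
adj(I−A) = Cᵀ =
  [ 0.4575   0.3375   0.1350]
  [ 0.2100   0.4875   0.1950]
  [ 0.3025   0.2675   0.3775]
(I − A)⁻¹ = adj(I−A) / det(I−A) ≈
  [   2.2551     1.6636     0.6654]
  [   1.0351     2.4030     0.9612]
  [   1.4911     1.3185     1.8608]
Δx = (I − A)⁻¹ Δd with Δd having +15 in the Glass component and 0 elsewhere.
So Δx_1 = L_11 · (+15), where L_11 = adj(I−A)_11 / det(I−A) = 0.4575 / 0.202875.
Δx_1 = 0.4575 × (+15) / 0.202875 = 6.8625 / 0.202875 ≈ 33.8.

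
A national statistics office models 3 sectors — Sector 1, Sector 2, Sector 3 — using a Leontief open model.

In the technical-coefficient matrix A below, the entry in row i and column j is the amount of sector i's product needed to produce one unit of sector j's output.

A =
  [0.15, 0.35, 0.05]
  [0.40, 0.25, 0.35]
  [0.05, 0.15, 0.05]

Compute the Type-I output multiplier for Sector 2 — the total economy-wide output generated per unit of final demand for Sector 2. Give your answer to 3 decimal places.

m_2 = 3.094

I − A =
  [   0.85    -0.35    -0.05]
  [  -0.40     0.75    -0.35]
  [  -0.05    -0.15     0.95]
Cofactors of I−A, C_ij = (−1)^(i+j)·(minor ij) (rows/columns in the sector order above):
  C_11 = (0.75)(0.95) − (-0.35)(-0.15) = 0.6600
  C_12 = −[(-0.40)(0.95) − (-0.35)(-0.05)] = 0.3975
  C_13 = (-0.40)(-0.15) − (0.75)(-0.05) = 0.0975
  C_21 = −[(-0.35)(0.95) − (-0.05)(-0.15)] = 0.3400
  C_22 = (0.85)(0.95) − (-0.05)(-0.05) = 0.8050
  C_23 = −[(0.85)(-0.15) − (-0.35)(-0.05)] = 0.1450
  C_31 = (-0.35)(-0.35) − (-0.05)(0.75) = 0.1600
  C_32 = −[(0.85)(-0.35) − (-0.05)(-0.40)] = 0.3175
  C_33 = (0.85)(0.75) − (-0.35)(-0.40) = 0.4975
det(I−A) = Σ_j (I−A)_1j·C_1j = (0.85)(0.6600) + (-0.35)(0.3975) + (-0.05)(0.0975) = 0.4170
adj(I−A) = Cᵀ =
  [ 0.6600   0.3400   0.1600]
  [ 0.3975   0.8050   0.3175]
  [ 0.0975   0.1450   0.4975]
(I − A)⁻¹ = adj(I−A) / det(I−A) ≈
  [   1.5827     0.8153     0.3837]
  [   0.9532     1.9305     0.7614]
  [   0.2338     0.3477     1.1930]
The output multiplier for sector j is the column-j sum of the Leontief inverse (I − A)⁻¹ = adj(I−A) / det(I−A).
Column 2 of adj(I−A): (0.3400, 0.8050, 0.1450); det(I−A) = 0.4170.
m_2 = (0.3400 + 0.8050 + 0.1450) / 0.4170 = 1.29 / 0.4170 ≈ 3.094.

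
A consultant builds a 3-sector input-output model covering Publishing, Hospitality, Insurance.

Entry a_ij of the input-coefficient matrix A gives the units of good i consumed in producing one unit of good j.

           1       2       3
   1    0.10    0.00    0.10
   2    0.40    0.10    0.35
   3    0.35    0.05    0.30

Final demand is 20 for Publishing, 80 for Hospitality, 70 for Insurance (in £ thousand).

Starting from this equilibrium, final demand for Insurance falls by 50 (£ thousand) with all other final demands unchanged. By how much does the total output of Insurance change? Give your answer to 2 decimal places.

Δx_3 = -78.22

I − A =
  [   0.90     0.00    -0.10]
  [  -0.40     0.90    -0.35]
  [  -0.35    -0.05     0.70]
Cofactors of I−A, C_ij = (−1)^(i+j)·(minor ij) (rows/columns in the sector order above):
  C_11 = (0.90)(0.70) − (-0.35)(-0.05) = 0.6125
  C_12 = −[(-0.40)(0.70) − (-0.35)(-0.35)] = 0.4025
  C_13 = (-0.40)(-0.05) − (0.90)(-0.35) = 0.3350
  C_21 = −[(0.00)(0.70) − (-0.10)(-0.05)] = 0.0050
  C_22 = (0.90)(0.70) − (-0.10)(-0.35) = 0.5950
  C_23 = −[(0.90)(-0.05) − (0.00)(-0.35)] = 0.0450
  C_31 = (0.00)(-0.35) − (-0.10)(0.90) = 0.0900
  C_32 = −[(0.90)(-0.35) − (-0.10)(-0.40)] = 0.3550
  C_33 = (0.90)(0.90) − (0.00)(-0.40) = 0.8100
det(I−A) = Σ_j (I−A)_1j·C_1j = (0.90)(0.6125) + (0.00)(0.4025) + (-0.10)(0.3350) = 0.51775
adj(I−A) = Cᵀ =
  [ 0.6125   0.0050   0.0900]
  [ 0.4025   0.5950   0.3550]
  [ 0.3350   0.0450   0.8100]
(I − A)⁻¹ = adj(I−A) / det(I−A) ≈
  [   1.1830     0.0097     0.1738]
  [   0.7774     1.1492     0.6857]
  [   0.6470     0.0869     1.5645]
Δx = (I − A)⁻¹ Δd with Δd having -50 in the Insurance component and 0 elsewhere.
So Δx_3 = L_33 · (-50), where L_33 = adj(I−A)_33 / det(I−A) = 0.8100 / 0.51775.
Δx_3 = 0.8100 × (-50) / 0.51775 = -40.50 / 0.51775 ≈ -78.22.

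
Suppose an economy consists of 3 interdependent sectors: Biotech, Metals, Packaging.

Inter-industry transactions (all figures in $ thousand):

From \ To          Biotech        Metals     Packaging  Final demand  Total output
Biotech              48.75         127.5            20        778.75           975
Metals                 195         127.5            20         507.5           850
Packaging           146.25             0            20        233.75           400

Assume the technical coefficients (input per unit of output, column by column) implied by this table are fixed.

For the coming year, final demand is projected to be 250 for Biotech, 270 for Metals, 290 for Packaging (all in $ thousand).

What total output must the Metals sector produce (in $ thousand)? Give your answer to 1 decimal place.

Technical coefficients a_ij = z_ij / X_j:
  a_BB = 48.75/975 = 0.05, a_MB = 195/975 = 0.20, a_PB = 146.25/975 = 0.15
  a_BM = 127.5/850 = 0.15, a_MM = 127.5/850 = 0.15, a_PM = 0/850 = 0.00
  a_BP = 20/400 = 0.05, a_MP = 20/400 = 0.05, a_PP = 20/400 = 0.05
I − A =
  [   0.95    -0.15    -0.05]
  [  -0.20     0.85    -0.05]
  [  -0.15     0.00     0.95]
Cofactors of I−A, C_ij = (−1)^(i+j)·(minor ij) (rows/columns in the sector order above):
  C_11 = (0.85)(0.95) − (-0.05)(0.00) = 0.8075
  C_12 = −[(-0.20)(0.95) − (-0.05)(-0.15)] = 0.1975
  C_13 = (-0.20)(0.00) − (0.85)(-0.15) = 0.1275
  C_21 = −[(-0.15)(0.95) − (-0.05)(0.00)] = 0.1425
  C_22 = (0.95)(0.95) − (-0.05)(-0.15) = 0.8950
  C_23 = −[(0.95)(0.00) − (-0.15)(-0.15)] = 0.0225
  C_31 = (-0.15)(-0.05) − (-0.05)(0.85) = 0.0500
  C_32 = −[(0.95)(-0.05) − (-0.05)(-0.20)] = 0.0575
  C_33 = (0.95)(0.85) − (-0.15)(-0.20) = 0.7775
det(I−A) = Σ_j (I−A)_1j·C_1j = (0.95)(0.8075) + (-0.15)(0.1975) + (-0.05)(0.1275) = 0.731125
adj(I−A) = Cᵀ =
  [ 0.8075   0.1425   0.0500]
  [ 0.1975   0.8950   0.0575]
  [ 0.1275   0.0225   0.7775]
(I − A)⁻¹ = adj(I−A) / det(I−A) ≈
  [   1.1045     0.1949     0.0684]
  [   0.2701     1.2241     0.0786]
  [   0.1744     0.0308     1.0634]
x = (I − A)⁻¹ d = adj(I−A)·d / det(I−A), with det(I−A) = 0.731125:
  x_B = (0.8075·250 + 0.1425·270 + 0.0500·290) / 0.731125 = 254.85 / 0.731125 ≈ 348.6
  x_M = (0.1975·250 + 0.8950·270 + 0.0575·290) / 0.731125 = 307.70 / 0.731125 ≈ 420.9
  x_P = (0.1275·250 + 0.0225·270 + 0.7775·290) / 0.731125 = 263.425 / 0.731125 ≈ 360.3

x_M = 420.9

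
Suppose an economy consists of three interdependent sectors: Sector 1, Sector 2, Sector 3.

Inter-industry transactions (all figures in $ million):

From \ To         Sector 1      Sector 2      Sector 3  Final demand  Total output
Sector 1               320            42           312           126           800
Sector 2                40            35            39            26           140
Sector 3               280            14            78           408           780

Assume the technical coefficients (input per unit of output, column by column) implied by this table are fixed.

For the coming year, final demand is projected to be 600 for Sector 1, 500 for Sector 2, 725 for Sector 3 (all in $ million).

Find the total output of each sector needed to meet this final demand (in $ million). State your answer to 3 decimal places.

Technical coefficients a_ij = z_ij / X_j:
  a_11 = 320/800 = 0.40, a_21 = 40/800 = 0.05, a_31 = 280/800 = 0.35
  a_12 = 42/140 = 0.30, a_22 = 35/140 = 0.25, a_32 = 14/140 = 0.10
  a_13 = 312/780 = 0.40, a_23 = 39/780 = 0.05, a_33 = 78/780 = 0.10
I − A =
  [   0.60    -0.30    -0.40]
  [  -0.05     0.75    -0.05]
  [  -0.35    -0.10     0.90]
Cofactors of I−A, C_ij = (−1)^(i+j)·(minor ij) (rows/columns in the sector order above):
  C_11 = (0.75)(0.90) − (-0.05)(-0.10) = 0.6700
  C_12 = −[(-0.05)(0.90) − (-0.05)(-0.35)] = 0.0625
  C_13 = (-0.05)(-0.10) − (0.75)(-0.35) = 0.2675
  C_21 = −[(-0.30)(0.90) − (-0.40)(-0.10)] = 0.3100
  C_22 = (0.60)(0.90) − (-0.40)(-0.35) = 0.4000
  C_23 = −[(0.60)(-0.10) − (-0.30)(-0.35)] = 0.1650
  C_31 = (-0.30)(-0.05) − (-0.40)(0.75) = 0.3150
  C_32 = −[(0.60)(-0.05) − (-0.40)(-0.05)] = 0.0500
  C_33 = (0.60)(0.75) − (-0.30)(-0.05) = 0.4350
det(I−A) = Σ_j (I−A)_1j·C_1j = (0.60)(0.6700) + (-0.30)(0.0625) + (-0.40)(0.2675) = 0.27625
adj(I−A) = Cᵀ =
  [ 0.6700   0.3100   0.3150]
  [ 0.0625   0.4000   0.0500]
  [ 0.2675   0.1650   0.4350]
(I − A)⁻¹ = adj(I−A) / det(I−A) ≈
  [   2.4253     1.1222     1.1403]
  [   0.2262     1.4480     0.1810]
  [   0.9683     0.5973     1.5747]
x = (I − A)⁻¹ d = adj(I−A)·d / det(I−A), with det(I−A) = 0.27625:
  x_1 = (0.6700·600 + 0.3100·500 + 0.3150·725) / 0.27625 = 785.375 / 0.27625 ≈ 2842.986
  x_2 = (0.0625·600 + 0.4000·500 + 0.0500·725) / 0.27625 = 273.75 / 0.27625 ≈ 990.950
  x_3 = (0.2675·600 + 0.1650·500 + 0.4350·725) / 0.27625 = 558.375 / 0.27625 ≈ 2021.267

x_1 = 2842.986, x_2 = 990.950, x_3 = 2021.267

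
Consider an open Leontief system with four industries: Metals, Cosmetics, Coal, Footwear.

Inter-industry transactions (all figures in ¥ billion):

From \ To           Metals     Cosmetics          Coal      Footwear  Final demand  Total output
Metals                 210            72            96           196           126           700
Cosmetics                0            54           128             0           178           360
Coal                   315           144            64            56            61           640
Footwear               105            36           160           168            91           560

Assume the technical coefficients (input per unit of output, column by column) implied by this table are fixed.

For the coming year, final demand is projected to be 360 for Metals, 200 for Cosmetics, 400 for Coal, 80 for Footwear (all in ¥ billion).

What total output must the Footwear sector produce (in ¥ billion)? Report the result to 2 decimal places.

x_4 = 1143.93

Technical coefficients a_ij = z_ij / X_j:
  a_11 = 210/700 = 0.30, a_21 = 0/700 = 0.00, a_31 = 315/700 = 0.45, a_41 = 105/700 = 0.15
  a_12 = 72/360 = 0.20, a_22 = 54/360 = 0.15, a_32 = 144/360 = 0.40, a_42 = 36/360 = 0.10
  a_13 = 96/640 = 0.15, a_23 = 128/640 = 0.20, a_33 = 64/640 = 0.10, a_43 = 160/640 = 0.25
  a_14 = 196/560 = 0.35, a_24 = 0/560 = 0.00, a_34 = 56/560 = 0.10, a_44 = 168/560 = 0.30
I − A =
  [   0.70    -0.20    -0.15    -0.35]
  [   0.00     0.85    -0.20     0.00]
  [  -0.45    -0.40     0.90    -0.10]
  [  -0.15    -0.10    -0.25     0.70]
Compute the cofactors C_ij = (−1)^(i+j)·(3×3 minor ij) of I−A; the adjugate is their transpose:
adj(I−A) = Cᵀ =
  [ 0.456250   0.231000   0.198625   0.256500]
  [ 0.066000   0.287375   0.087500   0.045500]
  [ 0.280500   0.263750   0.371875   0.193375]
  [ 0.207375   0.184750   0.187875   0.404125]
det(I−A) = Σ_j (I−A)_1j·C_1j = (0.70)(0.456250) + (-0.20)(0.066000) + (-0.15)(0.280500) + (-0.35)(0.207375) = 0.19151875
(I − A)⁻¹ = adj(I−A) / det(I−A) ≈
  [   2.3823     1.2061     1.0371     1.3393]
  [   0.3446     1.5005     0.4569     0.2376]
  [   1.4646     1.3771     1.9417     1.0097]
  [   1.0828     0.9647     0.9810     2.1101]
x = (I − A)⁻¹ d = adj(I−A)·d / det(I−A), with det(I−A) = 0.19151875:
  x_1 = (0.456250·360 + 0.231000·200 + 0.198625·400 + 0.256500·80) / 0.19151875 = 310.42 / 0.19151875 ≈ 1620.83
  x_2 = (0.066000·360 + 0.287375·200 + 0.087500·400 + 0.045500·80) / 0.19151875 = 119.875 / 0.19151875 ≈ 625.92
  x_3 = (0.280500·360 + 0.263750·200 + 0.371875·400 + 0.193375·80) / 0.19151875 = 317.95 / 0.19151875 ≈ 1660.15
  x_4 = (0.207375·360 + 0.184750·200 + 0.187875·400 + 0.404125·80) / 0.19151875 = 219.085 / 0.19151875 ≈ 1143.93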